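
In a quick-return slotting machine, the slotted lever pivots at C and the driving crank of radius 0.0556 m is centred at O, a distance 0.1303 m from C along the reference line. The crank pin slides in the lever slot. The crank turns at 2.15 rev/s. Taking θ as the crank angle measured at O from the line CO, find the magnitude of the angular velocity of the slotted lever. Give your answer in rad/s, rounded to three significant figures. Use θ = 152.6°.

6.26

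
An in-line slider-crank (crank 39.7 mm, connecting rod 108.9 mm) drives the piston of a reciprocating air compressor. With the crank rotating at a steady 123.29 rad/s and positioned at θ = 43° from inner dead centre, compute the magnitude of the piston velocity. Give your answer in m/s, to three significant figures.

ω = 123.3 rad/s
For an in-line slider-crank, x = r cosθ + √(L² − r² sin²θ), so v = −rω sinθ·[1 + r cosθ/√(L² − r² sin²θ)].
With r = 0.0397 m, L = 0.1089 m, θ = 43°: √(L² − r² sin²θ) = 0.10548 m.
v = −0.0397·123.3·0.68200·[1 + 0.0397·0.73135/0.10548] = -4.257 m/s.
|v| = 4.257 m/s.

4.26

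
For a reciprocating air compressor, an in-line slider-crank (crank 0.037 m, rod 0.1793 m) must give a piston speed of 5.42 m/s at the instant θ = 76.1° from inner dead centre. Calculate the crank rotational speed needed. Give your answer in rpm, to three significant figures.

1370

For an in-line slider-crank, |v_piston| = rω|sinθ|·[1 + r cosθ/√(L² − r² sin²θ)].
With r = 0.037 m, L = 0.1793 m, θ = 76.1°: the bracketed kinematic factor |dx/dθ| = 0.037734 m.
ω = v/|dx/dθ| = 5.42/0.037734 = 143.64 rad/s.
N = 60ω/(2π) = 1371.6 rpm.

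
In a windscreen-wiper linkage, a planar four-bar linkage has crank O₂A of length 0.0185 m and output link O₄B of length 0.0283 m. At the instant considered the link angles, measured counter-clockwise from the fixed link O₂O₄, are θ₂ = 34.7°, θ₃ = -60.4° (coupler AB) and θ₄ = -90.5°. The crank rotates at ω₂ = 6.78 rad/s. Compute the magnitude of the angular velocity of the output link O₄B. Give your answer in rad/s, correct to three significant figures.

8.80

ω₂ = 6.78 rad/s
Differentiating the loop-closure r₂e^{iθ₂}+r₃e^{iθ₃}=r₁+r₄e^{iθ₄} gives r₂ω₂e^{iθ₂}+r₃ω₃e^{iθ₃}=r₄ω₄e^{iθ₄}.
Eliminating the other unknown: ω₄ = r₂ω₂ sin(θ₂−θ₃) / [r₄ sin(θ₄−θ₃)].
Numerator sine = +0.99604; denominator sine = -0.50151.
Result = 0.0185·6.78·(+0.99604) / (0.0283·(-0.50151)) = -8.8026 rad/s; magnitude 8.8026 rad/s.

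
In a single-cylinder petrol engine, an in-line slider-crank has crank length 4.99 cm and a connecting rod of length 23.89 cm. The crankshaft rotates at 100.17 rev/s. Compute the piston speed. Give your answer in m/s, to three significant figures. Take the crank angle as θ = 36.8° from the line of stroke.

22.0

ω = 2π·100 = 629.4 rad/s
For an in-line slider-crank, x = r cosθ + √(L² − r² sin²θ), so v = −rω sinθ·[1 + r cosθ/√(L² − r² sin²θ)].
With r = 0.0499 m, L = 0.2389 m, θ = 36.8°: √(L² − r² sin²θ) = 0.23702 m.
v = −0.0499·629.4·0.59902·[1 + 0.0499·0.80073/0.23702] = -21.985 m/s.
|v| = 21.985 m/s.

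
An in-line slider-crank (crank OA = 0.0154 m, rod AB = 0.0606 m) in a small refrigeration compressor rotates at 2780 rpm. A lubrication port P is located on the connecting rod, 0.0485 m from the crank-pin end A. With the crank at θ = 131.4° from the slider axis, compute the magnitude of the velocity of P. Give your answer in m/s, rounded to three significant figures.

2.96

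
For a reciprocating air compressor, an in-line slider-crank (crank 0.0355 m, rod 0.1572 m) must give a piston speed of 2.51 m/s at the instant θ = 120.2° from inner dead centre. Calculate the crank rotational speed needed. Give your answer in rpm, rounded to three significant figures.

884

For an in-line slider-crank, |v_piston| = rω|sinθ|·[1 + r cosθ/√(L² − r² sin²θ)].
With r = 0.0355 m, L = 0.1572 m, θ = 120.2°: the bracketed kinematic factor |dx/dθ| = 0.027128 m.
ω = v/|dx/dθ| = 2.51/0.027128 = 92.524 rad/s.
N = 60ω/(2π) = 883.54 rpm.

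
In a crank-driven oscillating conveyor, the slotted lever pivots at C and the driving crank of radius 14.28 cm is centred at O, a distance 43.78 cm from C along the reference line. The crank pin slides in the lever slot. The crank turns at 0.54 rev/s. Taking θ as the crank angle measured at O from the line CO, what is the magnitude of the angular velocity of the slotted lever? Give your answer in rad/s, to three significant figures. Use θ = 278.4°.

0.435

ω = 3.393 rad/s (from 0.54 rev/s).
Crank pin A relative to C: A = (d + r cosθ, r sinθ); lever angle φ = atan2(r sinθ, d + r cosθ).
Differentiating tanφ: φ̇ = rω(d cosθ + r)/(d² + r² + 2dr cosθ).
d² + r² + 2dr cosθ = |CA|² = 0.230326 m²;  d cosθ + r = +0.20676 m.
|ω_lever| = |0.1428·3.393·+0.20676| / 0.230326 = 0.43493 rad/s.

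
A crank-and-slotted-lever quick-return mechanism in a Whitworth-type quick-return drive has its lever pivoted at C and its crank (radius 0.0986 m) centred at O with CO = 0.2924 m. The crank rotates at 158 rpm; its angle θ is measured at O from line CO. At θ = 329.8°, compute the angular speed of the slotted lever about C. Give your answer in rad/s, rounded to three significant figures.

3.95

ω = 16.55 rad/s (from 158 rpm).
Crank pin A relative to C: A = (d + r cosθ, r sinθ); lever angle φ = atan2(r sinθ, d + r cosθ).
Differentiating tanφ: φ̇ = rω(d cosθ + r)/(d² + r² + 2dr cosθ).
d² + r² + 2dr cosθ = |CA|² = 0.145055 m²;  d cosθ + r = +0.35131 m.
|ω_lever| = |0.0986·16.55·+0.35131| / 0.145055 = 3.9512 rad/s.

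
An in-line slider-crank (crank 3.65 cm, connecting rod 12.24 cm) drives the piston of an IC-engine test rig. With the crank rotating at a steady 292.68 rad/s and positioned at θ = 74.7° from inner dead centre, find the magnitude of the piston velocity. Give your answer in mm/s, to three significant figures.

ω = 292.7 rad/s
For an in-line slider-crank, x = r cosθ + √(L² − r² sin²θ), so v = −rω sinθ·[1 + r cosθ/√(L² − r² sin²θ)].
With r = 0.0365 m, L = 0.1224 m, θ = 74.7°: √(L² − r² sin²θ) = 0.11723 m.
v = −0.0365·292.7·0.96456·[1 + 0.0365·0.26387/0.11723] = -11.151 m/s.
|v| = 11.151 m/s = 11151 mm/s.

11200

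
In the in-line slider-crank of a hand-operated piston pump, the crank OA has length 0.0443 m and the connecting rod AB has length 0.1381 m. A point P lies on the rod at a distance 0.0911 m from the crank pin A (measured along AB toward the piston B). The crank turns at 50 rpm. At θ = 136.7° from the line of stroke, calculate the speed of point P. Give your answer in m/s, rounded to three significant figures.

0.146

ω = 5.236 rad/s.  Crank-pin speed |V_A| = rω = 0.23195 m/s, perpendicular to OA.
Rod angle: sinφ = −(r/L) sinθ ⇒ φ = -12.709°; ω_rod = −rω cosθ/√(L²−r²sin²θ) = +1.2531 rad/s.
V_P = V_A + ω_rod × AP, with AP = 0.0911 m along the rod.
Components: V_Px = −rω sinθ − a·ω_rod·sinφ = -0.13396 m/s;  V_Py = rω cosθ + a·ω_rod·cosφ = -0.057452 m/s.
|V_P| = √(V_Px² + V_Py²) = 0.14576 m/s.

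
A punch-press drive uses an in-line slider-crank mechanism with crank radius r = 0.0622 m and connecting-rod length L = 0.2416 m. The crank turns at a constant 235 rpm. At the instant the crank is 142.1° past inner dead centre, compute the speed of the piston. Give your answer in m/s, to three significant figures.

0.747

ω = 2π·235/60 = 24.61 rad/s
For an in-line slider-crank, x = r cosθ + √(L² − r² sin²θ), so v = −rω sinθ·[1 + r cosθ/√(L² − r² sin²θ)].
With r = 0.0622 m, L = 0.2416 m, θ = 142.1°: √(L² − r² sin²θ) = 0.23856 m.
v = −0.0622·24.61·0.61429·[1 + 0.0622·-0.78908/0.23856] = -0.74683 m/s.
|v| = 0.74683 m/s.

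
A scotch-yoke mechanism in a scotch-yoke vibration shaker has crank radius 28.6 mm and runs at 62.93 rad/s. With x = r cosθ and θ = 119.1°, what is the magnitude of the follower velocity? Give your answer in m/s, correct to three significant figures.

ω = 62.93 rad/s
x = r cosθ ⇒ ẋ = −rω sinθ.
|v| = rω|sinθ| = 0.0286·62.93·|sin 119.1°| = 1.5726 m/s.

1.57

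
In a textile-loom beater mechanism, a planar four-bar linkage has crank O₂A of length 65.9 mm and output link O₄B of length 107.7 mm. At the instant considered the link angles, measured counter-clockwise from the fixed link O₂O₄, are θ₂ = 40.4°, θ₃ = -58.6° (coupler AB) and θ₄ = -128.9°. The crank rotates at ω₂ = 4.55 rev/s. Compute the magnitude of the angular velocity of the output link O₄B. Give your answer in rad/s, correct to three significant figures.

18.4

ω₂ = 28.59 rad/s (from 4.55 rev/s).
Differentiating the loop-closure r₂e^{iθ₂}+r₃e^{iθ₃}=r₁+r₄e^{iθ₄} gives r₂ω₂e^{iθ₂}+r₃ω₃e^{iθ₃}=r₄ω₄e^{iθ₄}.
Eliminating the other unknown: ω₄ = r₂ω₂ sin(θ₂−θ₃) / [r₄ sin(θ₄−θ₃)].
Numerator sine = +0.98769; denominator sine = -0.94147.
Result = 0.0659·28.59·(+0.98769) / (0.1077·(-0.94147)) = -18.352 rad/s; magnitude 18.352 rad/s.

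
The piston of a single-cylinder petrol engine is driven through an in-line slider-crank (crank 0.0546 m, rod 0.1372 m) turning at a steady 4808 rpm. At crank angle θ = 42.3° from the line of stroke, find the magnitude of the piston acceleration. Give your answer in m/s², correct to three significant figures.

ω = 2π·4808/60 = 503.5 rad/s
x(θ) = r cosθ + √(L² − r² sin²θ); with ω constant, a = ω²·d²x/dθ².
d²x/dθ² = −r cosθ − r²(cos2θ)/√u − r⁴ sin²2θ/(4u^{3/2}),  u = L² − r² sin²θ = 0.0174735 m².
Substituting r = 0.0546 m, L = 0.1372 m, θ = 42.3°: d²x/dθ² = -0.04346 m.
a = ω²·d²x/dθ² = (503.5)²·(-0.04346) = -11017 m/s²;  |a| = 11017 m/s².

11000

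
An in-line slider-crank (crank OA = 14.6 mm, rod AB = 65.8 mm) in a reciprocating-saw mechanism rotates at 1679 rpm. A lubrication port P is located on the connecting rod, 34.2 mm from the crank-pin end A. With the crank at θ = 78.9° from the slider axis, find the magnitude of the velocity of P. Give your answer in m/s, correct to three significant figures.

2.59

ω = 175.8 rad/s.  Crank-pin speed |V_A| = rω = 2.567 m/s, perpendicular to OA.
Rod angle: sinφ = −(r/L) sinθ ⇒ φ = -12.576°; ω_rod = −rω cosθ/√(L²−r²sin²θ) = -7.6954 rad/s.
V_P = V_A + ω_rod × AP, with AP = 0.0342 m along the rod.
Components: V_Px = −rω sinθ − a·ω_rod·sinφ = -2.5763 m/s;  V_Py = rω cosθ + a·ω_rod·cosφ = +0.23734 m/s.
|V_P| = √(V_Px² + V_Py²) = 2.5872 m/s.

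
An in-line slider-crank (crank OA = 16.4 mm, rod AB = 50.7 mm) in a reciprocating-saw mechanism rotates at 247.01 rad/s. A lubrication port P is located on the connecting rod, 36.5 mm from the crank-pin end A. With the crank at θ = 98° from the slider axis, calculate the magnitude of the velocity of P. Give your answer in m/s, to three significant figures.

3.88

ω = 247 rad/s.  Crank-pin speed |V_A| = rω = 4.051 m/s, perpendicular to OA.
Rod angle: sinφ = −(r/L) sinθ ⇒ φ = -18.682°; ω_rod = −rω cosθ/√(L²−r²sin²θ) = +11.739 rad/s.
V_P = V_A + ω_rod × AP, with AP = 0.0365 m along the rod.
Components: V_Px = −rω sinθ − a·ω_rod·sinφ = -3.8743 m/s;  V_Py = rω cosθ + a·ω_rod·cosφ = -0.1579 m/s.
|V_P| = √(V_Px² + V_Py²) = 3.8775 m/s.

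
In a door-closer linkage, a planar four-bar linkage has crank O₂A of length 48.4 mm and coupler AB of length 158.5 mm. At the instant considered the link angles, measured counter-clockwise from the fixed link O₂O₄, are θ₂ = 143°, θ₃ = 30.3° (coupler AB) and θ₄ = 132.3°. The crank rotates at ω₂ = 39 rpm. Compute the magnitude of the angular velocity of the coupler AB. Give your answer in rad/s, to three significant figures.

0.237

ω₂ = 4.084 rad/s (from 39 rpm).
Differentiating the loop-closure r₂e^{iθ₂}+r₃e^{iθ₃}=r₁+r₄e^{iθ₄} gives r₂ω₂e^{iθ₂}+r₃ω₃e^{iθ₃}=r₄ω₄e^{iθ₄}.
Eliminating the other unknown: ω₃ = r₂ω₂ sin(θ₄−θ₂) / [r₃ sin(θ₃−θ₄)].
Numerator sine = -0.18567; denominator sine = -0.97815.
Result = 0.0484·4.084·(-0.18567) / (0.1585·(-0.97815)) = +0.23672 rad/s; magnitude 0.23672 rad/s.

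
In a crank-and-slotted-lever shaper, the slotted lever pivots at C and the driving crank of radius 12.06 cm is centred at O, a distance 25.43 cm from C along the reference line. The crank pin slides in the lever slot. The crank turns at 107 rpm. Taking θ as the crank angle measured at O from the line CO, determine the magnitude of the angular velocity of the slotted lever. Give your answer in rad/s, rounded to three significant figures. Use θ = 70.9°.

ω = 11.21 rad/s (from 107 rpm).
Crank pin A relative to C: A = (d + r cosθ, r sinθ); lever angle φ = atan2(r sinθ, d + r cosθ).
Differentiating tanφ: φ̇ = rω(d cosθ + r)/(d² + r² + 2dr cosθ).
d² + r² + 2dr cosθ = |CA|² = 0.0992835 m²;  d cosθ + r = +0.20381 m.
|ω_lever| = |0.1206·11.21·+0.20381| / 0.0992835 = 2.774 rad/s.

2.77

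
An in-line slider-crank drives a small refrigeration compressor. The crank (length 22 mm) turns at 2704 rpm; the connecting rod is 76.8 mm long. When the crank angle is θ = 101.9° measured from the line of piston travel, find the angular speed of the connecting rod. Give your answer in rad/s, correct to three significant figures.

17.4

ω = 283.2 rad/s (converted from 2704 rpm).
The rod makes angle φ with the slider axis where L sinφ = r sinθ; differentiating, L cosφ·φ̇ = r ω cosθ.
L cosφ = √(L² − r² sin²θ) = 0.073721 m.
|ω_rod| = r ω |cosθ| / √(L² − r² sin²θ) = 0.022·283.2·0.20620/0.073721 = 17.425 rad/s.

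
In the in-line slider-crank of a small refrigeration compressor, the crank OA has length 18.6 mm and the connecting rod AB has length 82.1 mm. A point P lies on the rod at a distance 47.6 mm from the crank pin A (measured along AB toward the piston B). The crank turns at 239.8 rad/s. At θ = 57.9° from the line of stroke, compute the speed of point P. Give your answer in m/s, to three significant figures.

4.17

ω = 239.8 rad/s.  Crank-pin speed |V_A| = rω = 4.4603 m/s, perpendicular to OA.
Rod angle: sinφ = −(r/L) sinθ ⇒ φ = -11.065°; ω_rod = −rω cosθ/√(L²−r²sin²θ) = -29.416 rad/s.
V_P = V_A + ω_rod × AP, with AP = 0.0476 m along the rod.
Components: V_Px = −rω sinθ − a·ω_rod·sinφ = -4.0471 m/s;  V_Py = rω cosθ + a·ω_rod·cosφ = +0.996 m/s.
|V_P| = √(V_Px² + V_Py²) = 4.1679 m/s.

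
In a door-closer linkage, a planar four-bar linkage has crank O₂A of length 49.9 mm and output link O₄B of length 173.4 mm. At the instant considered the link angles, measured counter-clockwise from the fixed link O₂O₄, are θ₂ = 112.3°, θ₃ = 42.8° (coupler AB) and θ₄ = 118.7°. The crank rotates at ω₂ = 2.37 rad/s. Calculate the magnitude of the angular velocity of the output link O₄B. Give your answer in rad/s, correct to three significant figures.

ω₂ = 2.37 rad/s
Differentiating the loop-closure r₂e^{iθ₂}+r₃e^{iθ₃}=r₁+r₄e^{iθ₄} gives r₂ω₂e^{iθ₂}+r₃ω₃e^{iθ₃}=r₄ω₄e^{iθ₄}.
Eliminating the other unknown: ω₄ = r₂ω₂ sin(θ₂−θ₃) / [r₄ sin(θ₄−θ₃)].
Numerator sine = +0.93667; denominator sine = +0.96987.
Result = 0.0499·2.37·(+0.93667) / (0.1734·(+0.96987)) = +0.65868 rad/s; magnitude 0.65868 rad/s.

0.659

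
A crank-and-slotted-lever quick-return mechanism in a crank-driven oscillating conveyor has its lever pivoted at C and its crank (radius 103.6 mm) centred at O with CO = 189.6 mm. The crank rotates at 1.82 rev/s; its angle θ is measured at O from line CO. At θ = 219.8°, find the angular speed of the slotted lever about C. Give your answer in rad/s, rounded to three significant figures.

3.02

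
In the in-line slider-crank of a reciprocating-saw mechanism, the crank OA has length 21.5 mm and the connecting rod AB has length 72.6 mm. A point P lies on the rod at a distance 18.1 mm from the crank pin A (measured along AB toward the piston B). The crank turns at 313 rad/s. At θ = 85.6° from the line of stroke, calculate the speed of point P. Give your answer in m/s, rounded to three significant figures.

ω = 313 rad/s.  Crank-pin speed |V_A| = rω = 6.7295 m/s, perpendicular to OA.
Rod angle: sinφ = −(r/L) sinθ ⇒ φ = -17.174°; ω_rod = −rω cosθ/√(L²−r²sin²θ) = -7.4432 rad/s.
V_P = V_A + ω_rod × AP, with AP = 0.0181 m along the rod.
Components: V_Px = −rω sinθ − a·ω_rod·sinφ = -6.7494 m/s;  V_Py = rω cosθ + a·ω_rod·cosφ = +0.38757 m/s.
|V_P| = √(V_Px² + V_Py²) = 6.7606 m/s.

6.76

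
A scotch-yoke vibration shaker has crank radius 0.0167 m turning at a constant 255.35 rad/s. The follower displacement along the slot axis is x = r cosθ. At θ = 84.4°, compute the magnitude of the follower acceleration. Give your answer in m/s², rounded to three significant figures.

106

ω = 255.3 rad/s
x = r cosθ ⇒ ẍ = −rω² cosθ (ω constant).
|a| = rω²|cosθ| = 0.0167·(255.3)²·|cos 84.4°| = 106.26 m/s².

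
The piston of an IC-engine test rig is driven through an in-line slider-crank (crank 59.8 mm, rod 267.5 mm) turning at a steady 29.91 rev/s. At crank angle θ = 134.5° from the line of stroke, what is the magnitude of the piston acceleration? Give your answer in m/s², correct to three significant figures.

ω = 2π·29.9 = 187.9 rad/s
x(θ) = r cosθ + √(L² − r² sin²θ); with ω constant, a = ω²·d²x/dθ².
d²x/dθ² = −r cosθ − r²(cos2θ)/√u − r⁴ sin²2θ/(4u^{3/2}),  u = L² − r² sin²θ = 0.069737 m².
Substituting r = 0.0598 m, L = 0.2675 m, θ = 134.5°: d²x/dθ² = +0.041977 m.
a = ω²·d²x/dθ² = (187.9)²·(+0.041977) = +1482.5 m/s²;  |a| = 1482.5 m/s².

1480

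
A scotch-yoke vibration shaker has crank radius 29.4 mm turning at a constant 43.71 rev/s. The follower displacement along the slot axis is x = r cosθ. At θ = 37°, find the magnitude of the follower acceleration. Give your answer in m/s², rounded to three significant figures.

ω = 274.6 rad/s (from 43.71 rev/s).
x = r cosθ ⇒ ẍ = −rω² cosθ (ω constant).
|a| = rω²|cosθ| = 0.0294·(274.6)²·|cos 37°| = 1771 m/s².

1770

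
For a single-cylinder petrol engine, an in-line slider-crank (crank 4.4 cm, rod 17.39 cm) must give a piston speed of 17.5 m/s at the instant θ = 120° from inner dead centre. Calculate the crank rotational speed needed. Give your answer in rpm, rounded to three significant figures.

For an in-line slider-crank, |v_piston| = rω|sinθ|·[1 + r cosθ/√(L² − r² sin²θ)].
With r = 0.044 m, L = 0.1739 m, θ = 120°: the bracketed kinematic factor |dx/dθ| = 0.033164 m.
ω = v/|dx/dθ| = 17.5/0.033164 = 527.67 rad/s.
N = 60ω/(2π) = 5038.9 rpm.

5040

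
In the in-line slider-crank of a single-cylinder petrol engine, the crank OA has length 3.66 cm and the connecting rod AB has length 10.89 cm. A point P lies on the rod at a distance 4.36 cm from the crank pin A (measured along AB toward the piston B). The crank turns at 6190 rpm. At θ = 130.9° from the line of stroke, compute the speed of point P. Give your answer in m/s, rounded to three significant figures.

18.8

ω = 648.2 rad/s.  Crank-pin speed |V_A| = rω = 23.725 m/s, perpendicular to OA.
Rod angle: sinφ = −(r/L) sinθ ⇒ φ = -14.716°; ω_rod = −rω cosθ/√(L²−r²sin²θ) = +147.48 rad/s.
V_P = V_A + ω_rod × AP, with AP = 0.0436 m along the rod.
Components: V_Px = −rω sinθ − a·ω_rod·sinφ = -16.299 m/s;  V_Py = rω cosθ + a·ω_rod·cosφ = -9.3144 m/s.
|V_P| = √(V_Px² + V_Py²) = 18.773 m/s.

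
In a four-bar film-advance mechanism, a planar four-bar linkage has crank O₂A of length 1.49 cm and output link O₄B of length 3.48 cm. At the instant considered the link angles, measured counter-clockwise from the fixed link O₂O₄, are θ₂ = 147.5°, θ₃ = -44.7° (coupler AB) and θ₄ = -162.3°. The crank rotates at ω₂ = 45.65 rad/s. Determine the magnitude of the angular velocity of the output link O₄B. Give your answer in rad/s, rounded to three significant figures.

ω₂ = 45.65 rad/s
Differentiating the loop-closure r₂e^{iθ₂}+r₃e^{iθ₃}=r₁+r₄e^{iθ₄} gives r₂ω₂e^{iθ₂}+r₃ω₃e^{iθ₃}=r₄ω₄e^{iθ₄}.
Eliminating the other unknown: ω₄ = r₂ω₂ sin(θ₂−θ₃) / [r₄ sin(θ₄−θ₃)].
Numerator sine = -0.21132; denominator sine = -0.88620.
Result = 0.0149·45.65·(-0.21132) / (0.0348·(-0.88620)) = +4.6608 rad/s; magnitude 4.6608 rad/s.

4.66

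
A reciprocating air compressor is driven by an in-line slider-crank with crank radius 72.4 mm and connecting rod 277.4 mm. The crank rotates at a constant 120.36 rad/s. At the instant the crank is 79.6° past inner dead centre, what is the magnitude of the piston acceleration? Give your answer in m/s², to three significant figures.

ω = 120.4 rad/s
x(θ) = r cosθ + √(L² − r² sin²θ); with ω constant, a = ω²·d²x/dθ².
d²x/dθ² = −r cosθ − r²(cos2θ)/√u − r⁴ sin²2θ/(4u^{3/2}),  u = L² − r² sin²θ = 0.0718798 m².
Substituting r = 0.0724 m, L = 0.2774 m, θ = 79.6°: d²x/dθ² = +0.0051624 m.
a = ω²·d²x/dθ² = (120.4)²·(+0.0051624) = +74.786 m/s²;  |a| = 74.786 m/s².

74.8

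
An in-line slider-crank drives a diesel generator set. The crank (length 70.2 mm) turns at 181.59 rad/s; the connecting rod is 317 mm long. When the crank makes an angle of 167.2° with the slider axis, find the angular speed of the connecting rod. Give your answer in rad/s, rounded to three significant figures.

39.3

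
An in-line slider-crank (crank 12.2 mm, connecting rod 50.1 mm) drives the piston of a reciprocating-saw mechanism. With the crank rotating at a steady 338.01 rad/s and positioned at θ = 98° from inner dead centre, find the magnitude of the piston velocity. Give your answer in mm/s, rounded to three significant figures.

ω = 338 rad/s
For an in-line slider-crank, x = r cosθ + √(L² − r² sin²θ), so v = −rω sinθ·[1 + r cosθ/√(L² − r² sin²θ)].
With r = 0.0122 m, L = 0.0501 m, θ = 98°: √(L² − r² sin²θ) = 0.048622 m.
v = −0.0122·338·0.99027·[1 + 0.0122·-0.13917/0.048622] = -3.941 m/s.
|v| = 3.941 m/s = 3941 mm/s.

3940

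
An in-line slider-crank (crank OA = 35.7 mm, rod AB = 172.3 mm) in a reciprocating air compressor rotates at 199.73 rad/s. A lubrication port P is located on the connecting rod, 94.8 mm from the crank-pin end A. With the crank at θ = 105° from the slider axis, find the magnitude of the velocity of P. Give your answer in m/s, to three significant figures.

ω = 199.7 rad/s.  Crank-pin speed |V_A| = rω = 7.1304 m/s, perpendicular to OA.
Rod angle: sinφ = −(r/L) sinθ ⇒ φ = -11.545°; ω_rod = −rω cosθ/√(L²−r²sin²θ) = +10.932 rad/s.
V_P = V_A + ω_rod × AP, with AP = 0.0948 m along the rod.
Components: V_Px = −rω sinθ − a·ω_rod·sinφ = -6.68 m/s;  V_Py = rω cosθ + a·ω_rod·cosφ = -0.83009 m/s.
|V_P| = √(V_Px² + V_Py²) = 6.7314 m/s.

6.73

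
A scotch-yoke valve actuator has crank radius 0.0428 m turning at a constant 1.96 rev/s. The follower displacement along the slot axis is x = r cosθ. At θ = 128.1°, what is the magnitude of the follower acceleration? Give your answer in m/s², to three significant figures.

ω = 12.32 rad/s (from 1.96 rev/s).
x = r cosθ ⇒ ẍ = −rω² cosθ (ω constant).
|a| = rω²|cosθ| = 0.0428·(12.32)²·|cos 128.1°| = 4.0052 m/s².

4.01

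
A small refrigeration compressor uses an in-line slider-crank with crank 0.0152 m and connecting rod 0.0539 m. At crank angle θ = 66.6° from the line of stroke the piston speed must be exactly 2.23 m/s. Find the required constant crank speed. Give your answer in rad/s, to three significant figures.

143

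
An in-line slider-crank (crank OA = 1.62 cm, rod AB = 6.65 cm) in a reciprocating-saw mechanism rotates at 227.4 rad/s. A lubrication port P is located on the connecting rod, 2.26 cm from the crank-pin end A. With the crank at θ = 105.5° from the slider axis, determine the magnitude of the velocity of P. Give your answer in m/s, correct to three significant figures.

ω = 227.4 rad/s.  Crank-pin speed |V_A| = rω = 3.6839 m/s, perpendicular to OA.
Rod angle: sinφ = −(r/L) sinθ ⇒ φ = -13.577°; ω_rod = −rω cosθ/√(L²−r²sin²θ) = +15.23 rad/s.
V_P = V_A + ω_rod × AP, with AP = 0.0226 m along the rod.
Components: V_Px = −rω sinθ − a·ω_rod·sinφ = -3.4691 m/s;  V_Py = rω cosθ + a·ω_rod·cosφ = -0.6499 m/s.
|V_P| = √(V_Px² + V_Py²) = 3.5295 m/s.

3.53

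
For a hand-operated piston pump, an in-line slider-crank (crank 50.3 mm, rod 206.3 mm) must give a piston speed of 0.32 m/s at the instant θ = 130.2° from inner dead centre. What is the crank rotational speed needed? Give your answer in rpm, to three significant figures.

For an in-line slider-crank, |v_piston| = rω|sinθ|·[1 + r cosθ/√(L² − r² sin²θ)].
With r = 0.0503 m, L = 0.2063 m, θ = 130.2°: the bracketed kinematic factor |dx/dθ| = 0.032265 m.
ω = v/|dx/dθ| = 0.32/0.032265 = 9.9178 rad/s.
N = 60ω/(2π) = 94.708 rpm.

94.7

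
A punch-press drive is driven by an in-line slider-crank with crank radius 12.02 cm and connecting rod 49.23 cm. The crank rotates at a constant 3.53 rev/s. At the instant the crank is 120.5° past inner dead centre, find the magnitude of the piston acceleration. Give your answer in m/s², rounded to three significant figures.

ω = 2π·3.53 = 22.18 rad/s
x(θ) = r cosθ + √(L² − r² sin²θ); with ω constant, a = ω²·d²x/dθ².
d²x/dθ² = −r cosθ − r²(cos2θ)/√u − r⁴ sin²2θ/(4u^{3/2}),  u = L² − r² sin²θ = 0.231633 m².
Substituting r = 0.1202 m, L = 0.4923 m, θ = 120.5°: d²x/dθ² = +0.075202 m.
a = ω²·d²x/dθ² = (22.18)²·(+0.075202) = +36.995 m/s²;  |a| = 36.995 m/s².

37.0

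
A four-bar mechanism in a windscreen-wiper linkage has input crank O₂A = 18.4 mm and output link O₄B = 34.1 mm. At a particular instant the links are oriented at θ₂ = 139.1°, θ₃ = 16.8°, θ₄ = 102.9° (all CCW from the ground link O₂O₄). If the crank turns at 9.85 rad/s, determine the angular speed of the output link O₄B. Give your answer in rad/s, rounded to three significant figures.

ω₂ = 9.85 rad/s
Differentiating the loop-closure r₂e^{iθ₂}+r₃e^{iθ₃}=r₁+r₄e^{iθ₄} gives r₂ω₂e^{iθ₂}+r₃ω₃e^{iθ₃}=r₄ω₄e^{iθ₄}.
Eliminating the other unknown: ω₄ = r₂ω₂ sin(θ₂−θ₃) / [r₄ sin(θ₄−θ₃)].
Numerator sine = +0.84526; denominator sine = +0.99768.
Result = 0.0184·9.85·(+0.84526) / (0.0341·(+0.99768)) = +4.503 rad/s; magnitude 4.503 rad/s.

4.50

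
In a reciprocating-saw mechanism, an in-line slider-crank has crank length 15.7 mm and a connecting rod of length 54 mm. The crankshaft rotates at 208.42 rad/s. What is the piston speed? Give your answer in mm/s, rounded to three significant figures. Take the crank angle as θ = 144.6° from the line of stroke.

ω = 208.4 rad/s
For an in-line slider-crank, x = r cosθ + √(L² − r² sin²θ), so v = −rω sinθ·[1 + r cosθ/√(L² − r² sin²θ)].
With r = 0.0157 m, L = 0.054 m, θ = 144.6°: √(L² − r² sin²θ) = 0.053229 m.
v = −0.0157·208.4·0.57928·[1 + 0.0157·-0.81513/0.053229] = -1.4398 m/s.
|v| = 1.4398 m/s = 1439.8 mm/s.

1440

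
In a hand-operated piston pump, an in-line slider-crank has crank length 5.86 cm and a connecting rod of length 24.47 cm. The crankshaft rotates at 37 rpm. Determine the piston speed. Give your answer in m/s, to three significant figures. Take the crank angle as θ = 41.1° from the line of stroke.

0.177

ω = 2π·37/60 = 3.875 rad/s
For an in-line slider-crank, x = r cosθ + √(L² − r² sin²θ), so v = −rω sinθ·[1 + r cosθ/√(L² − r² sin²θ)].
With r = 0.0586 m, L = 0.2447 m, θ = 41.1°: √(L² − r² sin²θ) = 0.24165 m.
v = −0.0586·3.875·0.65738·[1 + 0.0586·0.75356/0.24165] = -0.17653 m/s.
|v| = 0.17653 m/s.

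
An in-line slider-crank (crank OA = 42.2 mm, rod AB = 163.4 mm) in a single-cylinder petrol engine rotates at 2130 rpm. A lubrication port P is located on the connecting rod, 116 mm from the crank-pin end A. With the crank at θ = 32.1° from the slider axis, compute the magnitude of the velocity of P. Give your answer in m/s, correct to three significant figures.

ω = 223.1 rad/s.  Crank-pin speed |V_A| = rω = 9.4128 m/s, perpendicular to OA.
Rod angle: sinφ = −(r/L) sinθ ⇒ φ = -7.888°; ω_rod = −rω cosθ/√(L²−r²sin²θ) = -49.266 rad/s.
V_P = V_A + ω_rod × AP, with AP = 0.116 m along the rod.
Components: V_Px = −rω sinθ − a·ω_rod·sinφ = -5.7863 m/s;  V_Py = rω cosθ + a·ω_rod·cosφ = +2.3131 m/s.
|V_P| = √(V_Px² + V_Py²) = 6.2315 m/s.

6.23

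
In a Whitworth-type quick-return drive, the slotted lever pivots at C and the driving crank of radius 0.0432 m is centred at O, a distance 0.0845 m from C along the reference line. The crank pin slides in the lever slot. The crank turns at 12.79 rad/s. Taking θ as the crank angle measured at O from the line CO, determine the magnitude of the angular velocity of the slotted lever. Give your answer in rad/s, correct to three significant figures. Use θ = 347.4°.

ω = 12.79 rad/s
Crank pin A relative to C: A = (d + r cosθ, r sinθ); lever angle φ = atan2(r sinθ, d + r cosθ).
Differentiating tanφ: φ̇ = rω(d cosθ + r)/(d² + r² + 2dr cosθ).
d² + r² + 2dr cosθ = |CA|² = 0.0161315 m²;  d cosθ + r = +0.12566 m.
|ω_lever| = |0.0432·12.79·+0.12566| / 0.0161315 = 4.3042 rad/s.

4.30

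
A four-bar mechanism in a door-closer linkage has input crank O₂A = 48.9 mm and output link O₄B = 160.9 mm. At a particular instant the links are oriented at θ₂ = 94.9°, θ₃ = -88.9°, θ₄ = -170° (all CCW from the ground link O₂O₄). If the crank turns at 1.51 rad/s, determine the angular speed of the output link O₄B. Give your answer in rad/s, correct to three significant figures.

0.0308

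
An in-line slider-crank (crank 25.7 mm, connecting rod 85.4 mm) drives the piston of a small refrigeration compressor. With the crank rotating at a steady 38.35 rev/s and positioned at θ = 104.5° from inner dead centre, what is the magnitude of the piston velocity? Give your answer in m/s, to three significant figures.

ω = 2π·38.4 = 241 rad/s
For an in-line slider-crank, x = r cosθ + √(L² − r² sin²θ), so v = −rω sinθ·[1 + r cosθ/√(L² − r² sin²θ)].
With r = 0.0257 m, L = 0.0854 m, θ = 104.5°: √(L² − r² sin²θ) = 0.081695 m.
v = −0.0257·241·0.96815·[1 + 0.0257·-0.25038/0.081695] = -5.5232 m/s.
|v| = 5.5232 m/s.

5.52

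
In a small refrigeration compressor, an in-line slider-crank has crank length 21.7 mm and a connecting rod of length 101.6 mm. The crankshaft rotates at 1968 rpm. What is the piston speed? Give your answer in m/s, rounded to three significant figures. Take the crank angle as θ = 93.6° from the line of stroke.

ω = 2π·1968/60 = 206.1 rad/s
For an in-line slider-crank, x = r cosθ + √(L² − r² sin²θ), so v = −rω sinθ·[1 + r cosθ/√(L² − r² sin²θ)].
With r = 0.0217 m, L = 0.1016 m, θ = 93.6°: √(L² − r² sin²θ) = 0.099265 m.
v = −0.0217·206.1·0.99803·[1 + 0.0217·-0.06279/0.099265] = -4.402 m/s.
|v| = 4.402 m/s.

4.40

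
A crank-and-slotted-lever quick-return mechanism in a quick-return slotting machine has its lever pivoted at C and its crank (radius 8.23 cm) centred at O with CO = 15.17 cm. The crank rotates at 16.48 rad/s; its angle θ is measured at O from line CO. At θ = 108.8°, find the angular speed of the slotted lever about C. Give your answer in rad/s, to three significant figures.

2.08

ω = 16.48 rad/s
Crank pin A relative to C: A = (d + r cosθ, r sinθ); lever angle φ = atan2(r sinθ, d + r cosθ).
Differentiating tanφ: φ̇ = rω(d cosθ + r)/(d² + r² + 2dr cosθ).
d² + r² + 2dr cosθ = |CA|² = 0.0217393 m²;  d cosθ + r = +0.033412 m.
|ω_lever| = |0.0823·16.48·+0.033412| / 0.0217393 = 2.0846 rad/s.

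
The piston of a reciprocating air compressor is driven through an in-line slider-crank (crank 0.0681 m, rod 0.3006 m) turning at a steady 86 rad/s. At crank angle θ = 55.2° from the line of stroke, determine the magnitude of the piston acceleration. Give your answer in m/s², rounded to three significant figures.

248

ω = 86 rad/s
x(θ) = r cosθ + √(L² − r² sin²θ); with ω constant, a = ω²·d²x/dθ².
d²x/dθ² = −r cosθ − r²(cos2θ)/√u − r⁴ sin²2θ/(4u^{3/2}),  u = L² − r² sin²θ = 0.0872333 m².
Substituting r = 0.0681 m, L = 0.3006 m, θ = 55.2°: d²x/dθ² = -0.033576 m.
a = ω²·d²x/dθ² = (86)²·(-0.033576) = -248.33 m/s²;  |a| = 248.33 m/s².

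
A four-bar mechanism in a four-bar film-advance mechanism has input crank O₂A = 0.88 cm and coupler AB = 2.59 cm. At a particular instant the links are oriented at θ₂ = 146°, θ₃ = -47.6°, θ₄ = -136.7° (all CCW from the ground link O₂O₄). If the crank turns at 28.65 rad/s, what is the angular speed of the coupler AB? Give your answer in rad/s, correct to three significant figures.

ω₂ = 28.65 rad/s
Differentiating the loop-closure r₂e^{iθ₂}+r₃e^{iθ₃}=r₁+r₄e^{iθ₄} gives r₂ω₂e^{iθ₂}+r₃ω₃e^{iθ₃}=r₄ω₄e^{iθ₄}.
Eliminating the other unknown: ω₃ = r₂ω₂ sin(θ₄−θ₂) / [r₃ sin(θ₃−θ₄)].
Numerator sine = +0.97553; denominator sine = +0.99988.
Result = 0.0088·28.65·(+0.97553) / (0.0259·(+0.99988)) = +9.4974 rad/s; magnitude 9.4974 rad/s.

9.50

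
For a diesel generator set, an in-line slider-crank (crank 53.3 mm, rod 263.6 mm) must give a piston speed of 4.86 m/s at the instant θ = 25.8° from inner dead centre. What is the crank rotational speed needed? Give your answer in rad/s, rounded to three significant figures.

For an in-line slider-crank, |v_piston| = rω|sinθ|·[1 + r cosθ/√(L² − r² sin²θ)].
With r = 0.0533 m, L = 0.2636 m, θ = 25.8°: the bracketed kinematic factor |dx/dθ| = 0.027437 m.
ω = v/|dx/dθ| = 4.86/0.027437 = 177.13 rad/s.

177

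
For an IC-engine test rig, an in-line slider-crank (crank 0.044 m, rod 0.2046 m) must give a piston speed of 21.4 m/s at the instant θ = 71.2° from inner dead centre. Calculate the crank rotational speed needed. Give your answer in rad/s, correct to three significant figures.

480

For an in-line slider-crank, |v_piston| = rω|sinθ|·[1 + r cosθ/√(L² − r² sin²θ)].
With r = 0.044 m, L = 0.2046 m, θ = 71.2°: the bracketed kinematic factor |dx/dθ| = 0.044601 m.
ω = v/|dx/dθ| = 21.4/0.044601 = 479.81 rad/s.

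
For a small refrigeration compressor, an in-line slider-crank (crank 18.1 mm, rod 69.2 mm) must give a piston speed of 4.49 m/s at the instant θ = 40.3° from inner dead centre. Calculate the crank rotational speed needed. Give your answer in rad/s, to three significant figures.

319

For an in-line slider-crank, |v_piston| = rω|sinθ|·[1 + r cosθ/√(L² − r² sin²θ)].
With r = 0.0181 m, L = 0.0692 m, θ = 40.3°: the bracketed kinematic factor |dx/dθ| = 0.014076 m.
ω = v/|dx/dθ| = 4.49/0.014076 = 318.97 rad/s.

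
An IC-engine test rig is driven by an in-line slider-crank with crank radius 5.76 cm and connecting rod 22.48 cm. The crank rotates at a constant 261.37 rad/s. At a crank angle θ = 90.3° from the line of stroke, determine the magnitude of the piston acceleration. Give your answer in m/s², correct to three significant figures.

ω = 261.4 rad/s
x(θ) = r cosθ + √(L² − r² sin²θ); with ω constant, a = ω²·d²x/dθ².
d²x/dθ² = −r cosθ − r²(cos2θ)/√u − r⁴ sin²2θ/(4u^{3/2}),  u = L² − r² sin²θ = 0.0472174 m².
Substituting r = 0.0576 m, L = 0.2248 m, θ = 90.3°: d²x/dθ² = +0.015569 m.
a = ω²·d²x/dθ² = (261.4)²·(+0.015569) = +1063.6 m/s²;  |a| = 1063.6 m/s².

1060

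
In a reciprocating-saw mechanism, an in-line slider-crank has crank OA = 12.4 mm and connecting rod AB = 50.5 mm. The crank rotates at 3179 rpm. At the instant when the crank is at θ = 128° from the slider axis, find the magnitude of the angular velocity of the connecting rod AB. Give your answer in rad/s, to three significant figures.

ω = 332.9 rad/s (converted from 3179 rpm).
The rod makes angle φ with the slider axis where L sinφ = r sinθ; differentiating, L cosφ·φ̇ = r ω cosθ.
L cosφ = √(L² − r² sin²θ) = 0.049546 m.
|ω_rod| = r ω |cosθ| / √(L² − r² sin²θ) = 0.0124·332.9·0.61566/0.049546 = 51.295 rad/s.

51.3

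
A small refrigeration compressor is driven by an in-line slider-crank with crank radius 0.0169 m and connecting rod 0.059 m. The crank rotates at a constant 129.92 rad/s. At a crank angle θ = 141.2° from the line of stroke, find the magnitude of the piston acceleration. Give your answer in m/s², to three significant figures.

203

ω = 129.9 rad/s
x(θ) = r cosθ + √(L² − r² sin²θ); with ω constant, a = ω²·d²x/dθ².
d²x/dθ² = −r cosθ − r²(cos2θ)/√u − r⁴ sin²2θ/(4u^{3/2}),  u = L² − r² sin²θ = 0.00336886 m².
Substituting r = 0.0169 m, L = 0.059 m, θ = 141.2°: d²x/dθ² = +0.012015 m.
a = ω²·d²x/dθ² = (129.9)²·(+0.012015) = +202.8 m/s²;  |a| = 202.8 m/s².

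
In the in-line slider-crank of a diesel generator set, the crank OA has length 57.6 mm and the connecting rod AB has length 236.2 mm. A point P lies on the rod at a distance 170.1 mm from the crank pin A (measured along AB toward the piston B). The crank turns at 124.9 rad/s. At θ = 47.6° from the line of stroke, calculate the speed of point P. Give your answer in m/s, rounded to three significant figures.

ω = 124.9 rad/s.  Crank-pin speed |V_A| = rω = 7.1942 m/s, perpendicular to OA.
Rod angle: sinφ = −(r/L) sinθ ⇒ φ = -10.374°; ω_rod = −rω cosθ/√(L²−r²sin²θ) = -20.879 rad/s.
V_P = V_A + ω_rod × AP, with AP = 0.1701 m along the rod.
Components: V_Px = −rω sinθ − a·ω_rod·sinφ = -5.9522 m/s;  V_Py = rω cosθ + a·ω_rod·cosφ = +1.3576 m/s.
|V_P| = √(V_Px² + V_Py²) = 6.1051 m/s.

6.11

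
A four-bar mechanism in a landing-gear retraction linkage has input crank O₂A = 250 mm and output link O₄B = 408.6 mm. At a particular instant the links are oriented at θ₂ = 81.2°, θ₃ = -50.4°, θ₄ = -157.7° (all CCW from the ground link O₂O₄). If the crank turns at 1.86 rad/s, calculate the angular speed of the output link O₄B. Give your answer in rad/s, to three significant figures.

ω₂ = 1.86 rad/s
Differentiating the loop-closure r₂e^{iθ₂}+r₃e^{iθ₃}=r₁+r₄e^{iθ₄} gives r₂ω₂e^{iθ₂}+r₃ω₃e^{iθ₃}=r₄ω₄e^{iθ₄}.
Eliminating the other unknown: ω₄ = r₂ω₂ sin(θ₂−θ₃) / [r₄ sin(θ₄−θ₃)].
Numerator sine = +0.74780; denominator sine = -0.95476.
Result = 0.25·1.86·(+0.74780) / (0.4086·(-0.95476)) = -0.89134 rad/s; magnitude 0.89134 rad/s.

0.891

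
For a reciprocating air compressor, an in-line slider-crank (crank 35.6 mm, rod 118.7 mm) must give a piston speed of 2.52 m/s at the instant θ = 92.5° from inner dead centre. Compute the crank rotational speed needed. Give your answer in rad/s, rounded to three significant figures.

71.8

For an in-line slider-crank, |v_piston| = rω|sinθ|·[1 + r cosθ/√(L² − r² sin²θ)].
With r = 0.0356 m, L = 0.1187 m, θ = 92.5°: the bracketed kinematic factor |dx/dθ| = 0.035078 m.
ω = v/|dx/dθ| = 2.52/0.035078 = 71.839 rad/s.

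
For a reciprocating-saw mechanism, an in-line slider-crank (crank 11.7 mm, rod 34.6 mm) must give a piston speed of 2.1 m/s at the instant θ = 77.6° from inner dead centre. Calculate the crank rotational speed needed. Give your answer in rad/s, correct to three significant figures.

For an in-line slider-crank, |v_piston| = rω|sinθ|·[1 + r cosθ/√(L² − r² sin²θ)].
With r = 0.0117 m, L = 0.0346 m, θ = 77.6°: the bracketed kinematic factor |dx/dθ| = 0.012306 m.
ω = v/|dx/dθ| = 2.1/0.012306 = 170.65 rad/s.

171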